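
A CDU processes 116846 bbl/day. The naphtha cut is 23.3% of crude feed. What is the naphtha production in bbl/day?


Crude throughput = 116846 bbl/day
Fraction yield = 23.3%
yield = throughput * fraction / 100
yield = 116846 * 23.3 / 100 = 27225.118

27225.118 bbl/day


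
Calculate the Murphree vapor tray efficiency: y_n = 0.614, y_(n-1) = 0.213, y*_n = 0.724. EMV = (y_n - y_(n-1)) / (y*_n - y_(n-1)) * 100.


Murphree vapor efficiency: EMV = (y_n - y_(n-1)) / (y*_n - y_(n-1)) * 100
EMV = (0.614 - 0.213) / (0.724 - 0.213) * 100 = 0.401 / 0.511 * 100 = 78.47

78.47 %


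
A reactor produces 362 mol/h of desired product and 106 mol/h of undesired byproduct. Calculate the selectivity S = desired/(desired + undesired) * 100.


Selectivity = desired / (desired + undesired) * 100
Total products = 362 + 106 = 468 mol/h
S = 362 / 468 * 100
= 0.7735 * 100
= 77.35 %

77.35 %


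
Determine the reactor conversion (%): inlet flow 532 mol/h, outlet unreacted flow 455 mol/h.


X = (F_in - F_out) / F_in * 100
Moles reacted = 532 - 455 = 77
X = 77 / 532 * 100
= 0.1447 * 100
= 14.47 %

14.47 %


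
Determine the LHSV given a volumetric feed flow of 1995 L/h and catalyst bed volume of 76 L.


LHSV = volumetric feed rate / catalyst volume
= 1995 L/h / 76 L
= 26.25 h^-1

26.25 h^-1


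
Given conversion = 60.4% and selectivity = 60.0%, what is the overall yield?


Overall yield = conversion (%) * selectivity (%) / 100
Conversion = 60.4%, Selectivity = 60.0%
Y = 60.4 * 60.0 / 100
= 36.24 %

36.24 %


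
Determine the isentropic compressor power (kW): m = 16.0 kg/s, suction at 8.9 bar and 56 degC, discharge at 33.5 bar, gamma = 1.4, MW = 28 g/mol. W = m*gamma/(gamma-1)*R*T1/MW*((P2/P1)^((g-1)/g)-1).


Isentropic work: W = m*(gamma/(gamma-1))*(R*T1/MW)*((P2/P1)^((gamma-1)/gamma) - 1)
T1 = 56 + 273.15 = 329.15 K
Pressure ratio = 33.5 / 8.9 = 3.76404
Exponent = (1.4 - 1)/1.4 = 0.285714
(P2/P1)^exp - 1 = 3.76404^0.285714 - 1 = 0.460402
W = 16.0 * 1.4 / 0.4 * 8.314 * 329.15 / 28 * 0.460402 = 2520

2520 kW


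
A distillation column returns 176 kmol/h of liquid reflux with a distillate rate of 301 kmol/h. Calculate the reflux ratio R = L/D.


Reflux ratio definition: R = L / D (liquid returned / distillate withdrawn)
L = 176 kmol/h, D = 301 kmol/h
R = 176 / 301 = 0.5847

0.5847


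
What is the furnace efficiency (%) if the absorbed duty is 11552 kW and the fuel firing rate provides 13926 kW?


Furnace efficiency = Q_absorbed / Q_fuel * 100
= 11552 / 13926 * 100 = 82.95

82.95 %


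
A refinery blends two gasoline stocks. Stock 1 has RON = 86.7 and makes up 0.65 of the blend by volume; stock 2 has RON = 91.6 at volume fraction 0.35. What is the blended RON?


Linear blending: RON_blend = sum(vi * RONi)
Contribution 1: 0.65 * 86.7 = 56.355
Contribution 2: 0.35 * 91.6 = 32.06
RON_blend = 56.355 + 32.06 = 88.415

88.415


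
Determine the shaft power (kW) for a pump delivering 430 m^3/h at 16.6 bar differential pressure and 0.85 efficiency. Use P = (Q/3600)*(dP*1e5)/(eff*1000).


Q = 430 / 3600 = 0.119444 m^3/s
P = 0.119444 * (16.6 * 1e5) / 0.85 / 1000 = 233.3

233.3 kW


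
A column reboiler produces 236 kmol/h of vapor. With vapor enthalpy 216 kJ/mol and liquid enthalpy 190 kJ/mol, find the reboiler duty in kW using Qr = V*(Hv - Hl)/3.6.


Qr = 236 * (216 - 190) / 3.6 = 236 * 26 / 3.6 = 1704

1704 kW


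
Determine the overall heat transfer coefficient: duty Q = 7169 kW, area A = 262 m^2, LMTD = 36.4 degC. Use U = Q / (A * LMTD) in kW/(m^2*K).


From Q = U*A*LMTD, U = Q / (A * LMTD)
U = 7169 / (262 * 36.4) = 7169 / 9536.8 = 0.7517

0.7517 kW/(m^2*K)


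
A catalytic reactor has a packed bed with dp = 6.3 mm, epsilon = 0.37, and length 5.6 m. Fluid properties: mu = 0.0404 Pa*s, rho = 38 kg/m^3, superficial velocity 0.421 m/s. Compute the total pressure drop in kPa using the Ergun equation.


dp = 6.3 mm = 0.0063 m
Viscous term = 150*0.0404*0.421*(1-0.37)^2 / (0.0063^2*0.37^3) = 503674
Inertial term = 1.75*38*0.421^2*(1-0.37) / (0.0063*0.37^3) = 23269.2
dP/L = 503674 + 23269.2 = 526943 Pa/m
dP = 526943 * 5.6 / 1000 = 2951 kPa

2951 kPa


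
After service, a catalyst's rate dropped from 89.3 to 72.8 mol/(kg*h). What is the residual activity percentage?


Activity (%) = (rate_used / rate_fresh) * 100
rate_used = 72.8, rate_fresh = 89.3
= (72.8 / 89.3) * 100
= 0.8152 * 100 = 81.52

81.52 %


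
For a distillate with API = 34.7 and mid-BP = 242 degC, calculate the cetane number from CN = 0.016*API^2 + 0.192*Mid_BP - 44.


CN = 0.016 * 34.7^2 + 0.192 * 242 - 44
CN = 19.26544 + 46.464 - 44 = 21.72944

21.72944


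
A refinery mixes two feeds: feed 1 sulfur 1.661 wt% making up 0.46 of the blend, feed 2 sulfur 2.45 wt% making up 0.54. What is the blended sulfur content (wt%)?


Linear sulfur blending: S_blend = x1*S1 + x2*S2
Contribution 1: 0.46 * 1.661 = 0.76406 wt%
Contribution 2: 0.54 * 2.45 = 1.323 wt%
S_blend = 0.76406 + 1.323 = 2.08706

2.08706 wt%


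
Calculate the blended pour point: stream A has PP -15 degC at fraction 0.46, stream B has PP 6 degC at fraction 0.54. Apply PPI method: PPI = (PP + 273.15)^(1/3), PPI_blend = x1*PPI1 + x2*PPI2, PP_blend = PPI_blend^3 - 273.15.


PPI_1 = (-15 + 273.15)^(1/3) = 6.36733
PPI_2 = (6 + 273.15)^(1/3) = 6.535506
PPI_blend = 0.46 * 6.36733 + 0.54 * 6.535506 = 6.458145
PP_blend = 6.458145^3 - 273.15 = 269.354 - 273.15 = -3.8

-3.8 degC


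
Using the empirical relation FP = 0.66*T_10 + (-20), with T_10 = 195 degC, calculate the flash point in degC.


FP = 0.66 * 195 + (-20) = 108.7

108.7 degC


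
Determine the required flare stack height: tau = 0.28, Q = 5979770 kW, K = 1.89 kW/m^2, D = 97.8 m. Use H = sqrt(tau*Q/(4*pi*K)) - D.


tau*Q/(4*pi*K) = 0.28 * 5979770 / (4 * pi * 1.89) = 70497
sqrt(70497) = 265.513
H = 265.513 - 97.8 = 167.7

167.7 m


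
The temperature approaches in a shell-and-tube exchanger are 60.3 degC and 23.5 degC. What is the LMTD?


LMTD = (dT1 - dT2) / ln(dT1/dT2)
= (60.3 - 23.5) / ln(60.3 / 23.5) = 36.8 / 0.942332 = 39.05

39.05 degC


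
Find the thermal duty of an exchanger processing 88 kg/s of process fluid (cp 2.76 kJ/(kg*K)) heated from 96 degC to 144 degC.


Q = m_dot * cp * delta_T
delta_T = 144 - 96 = 48 K
Q = 88 * 2.76 * 48
= 242.88 * 48
= 11658.24 kW

11658.24 kW


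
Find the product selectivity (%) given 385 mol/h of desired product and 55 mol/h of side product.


Selectivity = desired / (desired + undesired) * 100
Total products = 385 + 55 = 440 mol/h
S = 385 / 440 * 100
= 0.8750 * 100
= 87.50 %

87.50 %


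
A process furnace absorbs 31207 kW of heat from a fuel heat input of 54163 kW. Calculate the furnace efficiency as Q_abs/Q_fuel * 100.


Furnace efficiency = Q_absorbed / Q_fuel * 100
= 31207 / 54163 * 100 = 57.62

57.62 %


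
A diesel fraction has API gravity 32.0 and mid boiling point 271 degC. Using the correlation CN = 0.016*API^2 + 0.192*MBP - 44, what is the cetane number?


CN = 0.016 * 32.0^2 + 0.192 * 271 - 44
CN = 16.384 + 52.032 - 44 = 24.416

24.416


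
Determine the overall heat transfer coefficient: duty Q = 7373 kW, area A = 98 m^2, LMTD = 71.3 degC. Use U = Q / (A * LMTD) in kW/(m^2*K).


From Q = U*A*LMTD, U = Q / (A * LMTD)
U = 7373 / (98 * 71.3) = 7373 / 6987.4 = 1.055

1.055 kW/(m^2*K)


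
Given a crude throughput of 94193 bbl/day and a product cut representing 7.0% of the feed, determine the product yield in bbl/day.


Crude throughput = 94193 bbl/day
Fraction yield = 7.0%
yield = throughput * fraction / 100
yield = 94193 * 7.0 / 100 = 6593.51

6593.51 bbl/day


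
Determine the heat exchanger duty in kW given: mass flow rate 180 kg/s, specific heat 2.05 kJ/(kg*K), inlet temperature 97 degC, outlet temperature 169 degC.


Q = m_dot * cp * delta_T
delta_T = 169 - 97 = 72 K
Q = 180 * 2.05 * 72
= 369 * 72
= 26568 kW

26568 kW


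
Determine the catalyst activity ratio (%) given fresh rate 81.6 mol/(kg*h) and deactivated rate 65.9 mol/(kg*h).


Activity (%) = (rate_used / rate_fresh) * 100
rate_used = 65.9, rate_fresh = 81.6
= (65.9 / 81.6) * 100
= 0.8076 * 100 = 80.76

80.76 %


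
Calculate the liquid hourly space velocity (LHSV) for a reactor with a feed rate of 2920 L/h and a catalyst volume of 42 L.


LHSV = volumetric feed rate / catalyst volume
= 2920 L/h / 42 L
= 69.52 h^-1

69.52 h^-1


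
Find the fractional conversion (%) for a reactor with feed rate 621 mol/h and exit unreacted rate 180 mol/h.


X = (F_in - F_out) / F_in * 100
Moles reacted = 621 - 180 = 441
X = 441 / 621 * 100
= 0.7101 * 100
= 71.01 %

71.01 %


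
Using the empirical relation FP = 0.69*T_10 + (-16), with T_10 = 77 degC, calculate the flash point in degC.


FP = 0.69 * 77 + (-16) = 37.13

37.13 degC


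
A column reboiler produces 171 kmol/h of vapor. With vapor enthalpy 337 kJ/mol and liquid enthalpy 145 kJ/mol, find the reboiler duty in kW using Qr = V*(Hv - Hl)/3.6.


Qr = 171 * (337 - 145) / 3.6 = 171 * 192 / 3.6 = 9120

9120 kW


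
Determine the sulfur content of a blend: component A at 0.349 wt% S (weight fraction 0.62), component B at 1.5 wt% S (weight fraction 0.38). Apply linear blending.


Linear sulfur blending: S_blend = x1*S1 + x2*S2
Contribution 1: 0.62 * 0.349 = 0.21638 wt%
Contribution 2: 0.38 * 1.5 = 0.57 wt%
S_blend = 0.21638 + 0.57 = 0.78638

0.78638 wt%


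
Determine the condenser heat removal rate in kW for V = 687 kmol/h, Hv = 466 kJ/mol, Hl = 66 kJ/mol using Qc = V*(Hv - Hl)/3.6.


Qc = 687 * (466 - 66) / 3.6 = 687 * 400 / 3.6 = 76330

76330 kW


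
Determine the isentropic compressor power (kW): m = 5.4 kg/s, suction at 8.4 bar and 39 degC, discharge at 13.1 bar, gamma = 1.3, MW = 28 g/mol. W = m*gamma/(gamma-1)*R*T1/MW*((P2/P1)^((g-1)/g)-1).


Isentropic work: W = m*(gamma/(gamma-1))*(R*T1/MW)*((P2/P1)^((gamma-1)/gamma) - 1)
T1 = 39 + 273.15 = 312.15 K
Pressure ratio = 13.1 / 8.4 = 1.55952
Exponent = (1.3 - 1)/1.3 = 0.230769
(P2/P1)^exp - 1 = 1.55952^0.230769 - 1 = 0.107991
W = 5.4 * 1.3 / 0.3 * 8.314 * 312.15 / 28 * 0.107991 = 234.2

234.2 kW


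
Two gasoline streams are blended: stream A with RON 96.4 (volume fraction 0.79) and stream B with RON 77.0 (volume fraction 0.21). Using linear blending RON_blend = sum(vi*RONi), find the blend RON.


Linear blending: RON_blend = sum(vi * RONi)
Contribution 1: 0.79 * 96.4 = 76.156
Contribution 2: 0.21 * 77.0 = 16.17
RON_blend = 76.156 + 16.17 = 92.326

92.326


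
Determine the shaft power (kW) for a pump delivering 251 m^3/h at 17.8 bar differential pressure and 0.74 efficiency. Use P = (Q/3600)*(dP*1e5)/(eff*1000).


Q = 251 / 3600 = 0.0697222 m^3/s
P = 0.0697222 * (17.8 * 1e5) / 0.74 / 1000 = 167.7

167.7 kW


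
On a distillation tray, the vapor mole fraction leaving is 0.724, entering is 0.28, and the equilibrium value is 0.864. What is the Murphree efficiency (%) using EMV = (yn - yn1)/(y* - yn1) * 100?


Murphree vapor efficiency: EMV = (y_n - y_(n-1)) / (y*_n - y_(n-1)) * 100
EMV = (0.724 - 0.28) / (0.864 - 0.28) * 100 = 0.444 / 0.584 * 100 = 76.03

76.03 %


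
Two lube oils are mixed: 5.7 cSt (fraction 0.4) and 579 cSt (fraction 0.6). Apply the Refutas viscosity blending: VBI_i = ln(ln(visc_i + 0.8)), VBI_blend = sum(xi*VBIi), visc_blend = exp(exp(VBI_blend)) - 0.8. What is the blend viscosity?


Refutas method: VBN_i = 14.534*ln(ln(visc_i + 0.8)) + 10.975, blended linearly by mass fraction; since VBN is linear in VBI_i = ln(ln(visc_i + 0.8)) and the fractions sum to 1, blend VBI directly: visc = exp(exp(VBI_blend)) - 0.8
VBI_1 = ln(ln(5.7 + 0.8)) = 0.626902
VBI_2 = ln(ln(579 + 0.8)) = 1.85045
VBI_blend = 0.4 * 0.626902 + 0.6 * 1.85045 = 1.36103
visc_blend = exp(exp(1.36103)) - 0.8 = 48.61

48.61 cSt


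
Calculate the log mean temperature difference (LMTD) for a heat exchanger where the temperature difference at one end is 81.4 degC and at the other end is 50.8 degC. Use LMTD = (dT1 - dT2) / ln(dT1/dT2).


LMTD = (dT1 - dT2) / ln(dT1/dT2)
= (81.4 - 50.8) / ln(81.4 / 50.8) = 30.6 / 0.471479 = 64.90

64.90 degC


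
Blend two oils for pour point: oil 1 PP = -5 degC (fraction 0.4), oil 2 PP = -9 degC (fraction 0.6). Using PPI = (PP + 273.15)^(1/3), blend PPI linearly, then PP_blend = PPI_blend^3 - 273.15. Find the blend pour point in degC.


PPI_1 = (-5 + 273.15)^(1/3) = 6.448508
PPI_2 = (-9 + 273.15)^(1/3) = 6.416283
PPI_blend = 0.4 * 6.448508 + 0.6 * 6.416283 = 6.429173
PP_blend = 6.429173^3 - 273.15 = 265.7451 - 273.15 = -7.4

-7.4 degC


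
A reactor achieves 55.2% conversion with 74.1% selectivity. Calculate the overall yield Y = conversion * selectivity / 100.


Overall yield = conversion (%) * selectivity (%) / 100
Conversion = 55.2%, Selectivity = 74.1%
Y = 55.2 * 74.1 / 100
= 40.9032 %

40.9032 %


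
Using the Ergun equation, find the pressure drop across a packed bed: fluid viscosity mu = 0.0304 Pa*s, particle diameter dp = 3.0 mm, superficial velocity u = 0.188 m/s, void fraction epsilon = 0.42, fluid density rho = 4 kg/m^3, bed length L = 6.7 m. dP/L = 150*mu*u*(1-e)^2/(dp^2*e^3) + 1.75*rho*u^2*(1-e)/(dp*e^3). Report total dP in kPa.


dp = 3.0 mm = 0.003 m
Viscous term = 150*0.0304*0.188*(1-0.42)^2 / (0.003^2*0.42^3) = 432502
Inertial term = 1.75*4*0.188^2*(1-0.42) / (0.003*0.42^3) = 645.614
dP/L = 432502 + 645.614 = 433148 Pa/m
dP = 433148 * 6.7 / 1000 = 2902 kPa

2902 kPa


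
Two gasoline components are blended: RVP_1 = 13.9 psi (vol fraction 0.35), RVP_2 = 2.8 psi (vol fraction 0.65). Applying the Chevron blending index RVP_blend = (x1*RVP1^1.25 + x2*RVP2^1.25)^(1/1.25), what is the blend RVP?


Chevron index: RVP_blend = (sum xi*RVPi^1.25)^(1/1.25)
RVP^1.25 terms: 0.35 * 13.9^1.25 + 0.65 * 2.8^1.25 = 11.748
RVP_blend = 11.748^(1/1.25) = 7.177

7.177 psi


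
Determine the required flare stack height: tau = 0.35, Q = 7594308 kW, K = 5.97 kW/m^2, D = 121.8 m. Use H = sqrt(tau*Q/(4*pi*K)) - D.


tau*Q/(4*pi*K) = 0.35 * 7594308 / (4 * pi * 5.97) = 35430.1
sqrt(35430.1) = 188.229
H = 188.229 - 121.8 = 66.43

66.43 m


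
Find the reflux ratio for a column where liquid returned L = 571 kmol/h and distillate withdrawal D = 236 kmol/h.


Reflux ratio definition: R = L / D (liquid returned / distillate withdrawn)
L = 571 kmol/h, D = 236 kmol/h
R = 571 / 236 = 2.419

2.419


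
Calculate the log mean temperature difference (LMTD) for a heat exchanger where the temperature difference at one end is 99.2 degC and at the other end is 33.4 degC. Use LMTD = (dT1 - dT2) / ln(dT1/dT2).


LMTD = (dT1 - dT2) / ln(dT1/dT2)
= (99.2 - 33.4) / ln(99.2 / 33.4) = 65.8 / 1.08858 = 60.45

60.45 degC


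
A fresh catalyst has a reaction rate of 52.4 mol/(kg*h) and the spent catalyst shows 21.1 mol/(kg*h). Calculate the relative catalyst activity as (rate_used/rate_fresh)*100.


Activity (%) = (rate_used / rate_fresh) * 100
rate_used = 21.1, rate_fresh = 52.4
= (21.1 / 52.4) * 100
= 0.4027 * 100 = 40.27

40.27 %


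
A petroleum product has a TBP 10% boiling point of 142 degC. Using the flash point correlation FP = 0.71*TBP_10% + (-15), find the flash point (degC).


FP = 0.71 * 142 + (-15) = 85.82

85.82 degC


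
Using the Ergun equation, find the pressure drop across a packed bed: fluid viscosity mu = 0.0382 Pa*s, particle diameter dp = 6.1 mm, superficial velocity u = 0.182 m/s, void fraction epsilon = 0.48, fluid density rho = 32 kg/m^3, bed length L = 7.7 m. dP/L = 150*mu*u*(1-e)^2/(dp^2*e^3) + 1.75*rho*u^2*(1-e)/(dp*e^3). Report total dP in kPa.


dp = 6.1 mm = 0.0061 m
Viscous term = 150*0.0382*0.182*(1-0.48)^2 / (0.0061^2*0.48^3) = 68525
Inertial term = 1.75*32*0.182^2*(1-0.48) / (0.0061*0.48^3) = 1429.82
dP/L = 68525 + 1429.82 = 69954.8 Pa/m
dP = 69954.8 * 7.7 / 1000 = 538.7 kPa

538.7 kPa


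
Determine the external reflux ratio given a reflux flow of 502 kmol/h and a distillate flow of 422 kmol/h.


Reflux ratio definition: R = L / D (liquid returned / distillate withdrawn)
L = 502 kmol/h, D = 422 kmol/h
R = 502 / 422 = 1.190

1.190


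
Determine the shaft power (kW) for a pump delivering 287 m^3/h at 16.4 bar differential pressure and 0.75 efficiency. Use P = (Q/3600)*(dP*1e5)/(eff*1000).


Q = 287 / 3600 = 0.0797222 m^3/s
P = 0.0797222 * (16.4 * 1e5) / 0.75 / 1000 = 174.3

174.3 kW


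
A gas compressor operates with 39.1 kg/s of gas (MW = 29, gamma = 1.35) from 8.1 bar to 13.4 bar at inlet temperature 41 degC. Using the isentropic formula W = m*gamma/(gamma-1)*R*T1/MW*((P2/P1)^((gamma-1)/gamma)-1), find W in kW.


Isentropic work: W = m*(gamma/(gamma-1))*(R*T1/MW)*((P2/P1)^((gamma-1)/gamma) - 1)
T1 = 41 + 273.15 = 314.15 K
Pressure ratio = 13.4 / 8.1 = 1.65432
Exponent = (1.35 - 1)/1.35 = 0.259259
(P2/P1)^exp - 1 = 1.65432^0.259259 - 1 = 0.139408
W = 39.1 * 1.35 / 0.35 * 8.314 * 314.15 / 29 * 0.139408 = 1894

1894 kW


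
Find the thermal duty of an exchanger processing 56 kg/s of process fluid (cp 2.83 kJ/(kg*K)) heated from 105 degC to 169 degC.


Q = m_dot * cp * delta_T
delta_T = 169 - 105 = 64 K
Q = 56 * 2.83 * 64
= 158.48 * 64
= 10142.72 kW

10142.72 kW


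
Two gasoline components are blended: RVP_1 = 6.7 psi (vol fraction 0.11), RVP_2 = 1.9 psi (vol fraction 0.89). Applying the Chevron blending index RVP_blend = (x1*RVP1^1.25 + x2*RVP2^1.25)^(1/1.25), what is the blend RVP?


Chevron index: RVP_blend = (sum xi*RVPi^1.25)^(1/1.25)
RVP^1.25 terms: 0.11 * 6.7^1.25 + 0.89 * 1.9^1.25 = 3.17106
RVP_blend = 3.17106^(1/1.25) = 2.517

2.517 psi


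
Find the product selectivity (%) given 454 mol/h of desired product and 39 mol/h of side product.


Selectivity = desired / (desired + undesired) * 100
Total products = 454 + 39 = 493 mol/h
S = 454 / 493 * 100
= 0.9209 * 100
= 92.09 %

92.09 %


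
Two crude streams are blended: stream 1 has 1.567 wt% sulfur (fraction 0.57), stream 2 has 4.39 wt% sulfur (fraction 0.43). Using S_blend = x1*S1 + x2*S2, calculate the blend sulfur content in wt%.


Linear sulfur blending: S_blend = x1*S1 + x2*S2
Contribution 1: 0.57 * 1.567 = 0.89319 wt%
Contribution 2: 0.43 * 4.39 = 1.8877 wt%
S_blend = 0.89319 + 1.8877 = 2.78089

2.78089 wt%


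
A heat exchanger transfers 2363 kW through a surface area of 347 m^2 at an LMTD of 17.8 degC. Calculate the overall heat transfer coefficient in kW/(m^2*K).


From Q = U*A*LMTD, U = Q / (A * LMTD)
U = 2363 / (347 * 17.8) = 2363 / 6176.6 = 0.3826

0.3826 kW/(m^2*K)


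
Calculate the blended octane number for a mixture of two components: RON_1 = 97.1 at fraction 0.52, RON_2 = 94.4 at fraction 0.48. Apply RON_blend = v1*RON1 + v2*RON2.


Linear blending: RON_blend = sum(vi * RONi)
Contribution 1: 0.52 * 97.1 = 50.492
Contribution 2: 0.48 * 94.4 = 45.312
RON_blend = 50.492 + 45.312 = 95.804

95.804


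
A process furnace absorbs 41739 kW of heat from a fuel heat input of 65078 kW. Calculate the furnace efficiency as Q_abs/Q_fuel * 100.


Furnace efficiency = Q_absorbed / Q_fuel * 100
= 41739 / 65078 * 100 = 64.14

64.14 %


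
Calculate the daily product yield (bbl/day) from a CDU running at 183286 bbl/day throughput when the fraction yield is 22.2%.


Crude throughput = 183286 bbl/day
Fraction yield = 22.2%
yield = throughput * fraction / 100
yield = 183286 * 22.2 / 100 = 40689.492

40689.492 bbl/day


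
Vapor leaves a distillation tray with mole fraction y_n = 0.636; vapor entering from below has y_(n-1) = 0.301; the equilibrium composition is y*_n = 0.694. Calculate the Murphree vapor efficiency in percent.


Murphree vapor efficiency: EMV = (y_n - y_(n-1)) / (y*_n - y_(n-1)) * 100
EMV = (0.636 - 0.301) / (0.694 - 0.301) * 100 = 0.335 / 0.393 * 100 = 85.24

85.24 %


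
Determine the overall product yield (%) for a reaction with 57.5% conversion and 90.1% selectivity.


Overall yield = conversion (%) * selectivity (%) / 100
Conversion = 57.5%, Selectivity = 90.1%
Y = 57.5 * 90.1 / 100
= 51.8075 %

51.8075 %


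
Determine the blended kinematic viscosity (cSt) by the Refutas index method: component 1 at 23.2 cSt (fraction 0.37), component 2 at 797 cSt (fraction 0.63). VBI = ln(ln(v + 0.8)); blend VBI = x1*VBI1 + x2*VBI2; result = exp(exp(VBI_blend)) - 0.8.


Refutas method: VBN_i = 14.534*ln(ln(visc_i + 0.8)) + 10.975, blended linearly by mass fraction; since VBN is linear in VBI_i = ln(ln(visc_i + 0.8)) and the fractions sum to 1, blend VBI directly: visc = exp(exp(VBI_blend)) - 0.8
VBI_1 = ln(ln(23.2 + 0.8)) = 1.15627
VBI_2 = ln(ln(797 + 0.8)) = 1.8994
VBI_blend = 0.37 * 1.15627 + 0.63 * 1.8994 = 1.62444
visc_blend = exp(exp(1.62444)) - 0.8 = 159.3

159.3 cSt


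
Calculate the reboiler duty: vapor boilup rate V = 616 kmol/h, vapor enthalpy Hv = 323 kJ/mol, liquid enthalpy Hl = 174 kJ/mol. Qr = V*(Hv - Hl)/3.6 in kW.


Qr = 616 * (323 - 174) / 3.6 = 616 * 149 / 3.6 = 25500

25500 kW


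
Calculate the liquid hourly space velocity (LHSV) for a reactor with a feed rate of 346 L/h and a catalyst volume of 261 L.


LHSV = volumetric feed rate / catalyst volume
= 346 L/h / 261 L
= 1.326 h^-1

1.326 h^-1


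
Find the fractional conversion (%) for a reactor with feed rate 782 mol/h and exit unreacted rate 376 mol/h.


X = (F_in - F_out) / F_in * 100
Moles reacted = 782 - 376 = 406
X = 406 / 782 * 100
= 0.5192 * 100
= 51.92 %

51.92 %


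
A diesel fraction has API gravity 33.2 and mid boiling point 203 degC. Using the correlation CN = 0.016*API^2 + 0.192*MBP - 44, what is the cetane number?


CN = 0.016 * 33.2^2 + 0.192 * 203 - 44
CN = 17.63584 + 38.976 - 44 = 12.61184

12.61184


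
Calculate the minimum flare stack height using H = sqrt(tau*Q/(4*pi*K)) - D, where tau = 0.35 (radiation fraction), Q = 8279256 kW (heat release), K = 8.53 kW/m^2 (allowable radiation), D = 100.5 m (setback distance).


tau*Q/(4*pi*K) = 0.35 * 8279256 / (4 * pi * 8.53) = 27033.4
sqrt(27033.4) = 164.418
H = 164.418 - 100.5 = 63.92

63.92 m


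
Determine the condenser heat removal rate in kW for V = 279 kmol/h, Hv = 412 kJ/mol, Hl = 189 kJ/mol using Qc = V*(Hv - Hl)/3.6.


Qc = 279 * (412 - 189) / 3.6 = 279 * 223 / 3.6 = 17280

17280 kW


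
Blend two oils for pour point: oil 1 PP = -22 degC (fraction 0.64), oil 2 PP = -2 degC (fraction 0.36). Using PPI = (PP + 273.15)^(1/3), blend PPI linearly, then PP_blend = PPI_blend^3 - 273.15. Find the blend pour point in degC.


PPI_1 = (-22 + 273.15)^(1/3) = 6.30925
PPI_2 = (-2 + 273.15)^(1/3) = 6.472467
PPI_blend = 0.64 * 6.30925 + 0.36 * 6.472467 = 6.368008
PP_blend = 6.368008^3 - 273.15 = 258.2324 - 273.15 = -14.92

-14.92 degC


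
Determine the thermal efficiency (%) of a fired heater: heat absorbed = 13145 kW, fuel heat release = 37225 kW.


Furnace efficiency = Q_absorbed / Q_fuel * 100
= 13145 / 37225 * 100 = 35.31

35.31 %


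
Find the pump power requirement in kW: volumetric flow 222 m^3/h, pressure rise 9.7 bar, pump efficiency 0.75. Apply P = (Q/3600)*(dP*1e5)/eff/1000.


Q = 222 / 3600 = 0.0616667 m^3/s
P = 0.0616667 * (9.7 * 1e5) / 0.75 / 1000 = 79.76

79.76 kW


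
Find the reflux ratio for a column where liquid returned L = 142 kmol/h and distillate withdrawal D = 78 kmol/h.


Reflux ratio definition: R = L / D (liquid returned / distillate withdrawn)
L = 142 kmol/h, D = 78 kmol/h
R = 142 / 78 = 1.821

1.821


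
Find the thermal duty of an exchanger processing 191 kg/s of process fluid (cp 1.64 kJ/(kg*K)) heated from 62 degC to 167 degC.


Q = m_dot * cp * delta_T
delta_T = 167 - 62 = 105 K
Q = 191 * 1.64 * 105
= 313.24 * 105
= 32890.2 kW

32890.2 kW


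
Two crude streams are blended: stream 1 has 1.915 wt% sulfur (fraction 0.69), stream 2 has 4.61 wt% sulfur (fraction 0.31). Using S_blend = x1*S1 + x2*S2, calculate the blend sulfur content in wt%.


Linear sulfur blending: S_blend = x1*S1 + x2*S2
Contribution 1: 0.69 * 1.915 = 1.32135 wt%
Contribution 2: 0.31 * 4.61 = 1.4291 wt%
S_blend = 1.32135 + 1.4291 = 2.75045

2.75045 wt%


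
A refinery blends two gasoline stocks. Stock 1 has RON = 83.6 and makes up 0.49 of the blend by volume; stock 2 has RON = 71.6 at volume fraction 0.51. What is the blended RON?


Linear blending: RON_blend = sum(vi * RONi)
Contribution 1: 0.49 * 83.6 = 40.964
Contribution 2: 0.51 * 71.6 = 36.516
RON_blend = 40.964 + 36.516 = 77.48

77.48


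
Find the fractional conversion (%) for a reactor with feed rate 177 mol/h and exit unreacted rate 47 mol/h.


X = (F_in - F_out) / F_in * 100
Moles reacted = 177 - 47 = 130
X = 130 / 177 * 100
= 0.7345 * 100
= 73.45 %

73.45 %


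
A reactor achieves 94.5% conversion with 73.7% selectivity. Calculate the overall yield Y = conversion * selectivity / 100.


Overall yield = conversion (%) * selectivity (%) / 100
Conversion = 94.5%, Selectivity = 73.7%
Y = 94.5 * 73.7 / 100
= 69.6465 %

69.6465 %


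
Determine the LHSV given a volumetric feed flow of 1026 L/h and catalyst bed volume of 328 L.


LHSV = volumetric feed rate / catalyst volume
= 1026 L/h / 328 L
= 3.128 h^-1

3.128 h^-1


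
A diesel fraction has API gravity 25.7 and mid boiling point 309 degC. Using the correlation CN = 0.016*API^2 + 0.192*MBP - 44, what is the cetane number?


CN = 0.016 * 25.7^2 + 0.192 * 309 - 44
CN = 10.56784 + 59.328 - 44 = 25.89584

25.89584


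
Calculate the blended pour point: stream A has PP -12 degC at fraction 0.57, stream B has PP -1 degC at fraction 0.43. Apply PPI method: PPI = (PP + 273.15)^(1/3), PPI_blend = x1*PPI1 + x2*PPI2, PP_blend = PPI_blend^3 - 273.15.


PPI_1 = (-12 + 273.15)^(1/3) = 6.391901
PPI_2 = (-1 + 273.15)^(1/3) = 6.480414
PPI_blend = 0.57 * 6.391901 + 0.43 * 6.480414 = 6.429962
PP_blend = 6.429962^3 - 273.15 = 265.843 - 273.15 = -7.31

-7.31 degC


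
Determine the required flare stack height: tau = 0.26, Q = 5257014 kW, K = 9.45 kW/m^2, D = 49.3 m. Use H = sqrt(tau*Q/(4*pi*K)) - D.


tau*Q/(4*pi*K) = 0.26 * 5257014 / (4 * pi * 9.45) = 11509.9
sqrt(11509.9) = 107.284
H = 107.284 - 49.3 = 57.98

57.98 m


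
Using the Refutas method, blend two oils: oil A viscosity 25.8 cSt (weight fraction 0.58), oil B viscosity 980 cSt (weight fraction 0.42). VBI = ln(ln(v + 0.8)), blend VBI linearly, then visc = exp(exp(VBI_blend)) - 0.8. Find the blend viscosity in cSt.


Refutas method: VBN_i = 14.534*ln(ln(visc_i + 0.8)) + 10.975, blended linearly by mass fraction; since VBN is linear in VBI_i = ln(ln(visc_i + 0.8)) and the fractions sum to 1, blend VBI directly: visc = exp(exp(VBI_blend)) - 0.8
VBI_1 = ln(ln(25.8 + 0.8)) = 1.18812
VBI_2 = ln(ln(980 + 0.8)) = 1.92983
VBI_blend = 0.58 * 1.18812 + 0.42 * 1.92983 = 1.49964
visc_blend = exp(exp(1.49964)) - 0.8 = 87.44

87.44 cSt


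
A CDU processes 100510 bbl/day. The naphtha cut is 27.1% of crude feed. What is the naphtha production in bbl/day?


Crude throughput = 100510 bbl/day
Fraction yield = 27.1%
yield = throughput * fraction / 100
yield = 100510 * 27.1 / 100 = 27238.21

27238.21 bbl/day


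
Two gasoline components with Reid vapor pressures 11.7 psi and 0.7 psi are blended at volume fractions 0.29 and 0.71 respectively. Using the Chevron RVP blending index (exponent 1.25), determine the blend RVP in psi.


Chevron index: RVP_blend = (sum xi*RVPi^1.25)^(1/1.25)
RVP^1.25 terms: 0.29 * 11.7^1.25 + 0.71 * 0.7^1.25 = 6.72984
RVP_blend = 6.72984^(1/1.25) = 4.596

4.596 psi


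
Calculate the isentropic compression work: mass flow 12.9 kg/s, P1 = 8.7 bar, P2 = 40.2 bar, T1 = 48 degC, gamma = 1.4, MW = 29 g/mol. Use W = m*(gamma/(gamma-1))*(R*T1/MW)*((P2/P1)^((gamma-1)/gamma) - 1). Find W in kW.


Isentropic work: W = m*(gamma/(gamma-1))*(R*T1/MW)*((P2/P1)^((gamma-1)/gamma) - 1)
T1 = 48 + 273.15 = 321.15 K
Pressure ratio = 40.2 / 8.7 = 4.62069
Exponent = (1.4 - 1)/1.4 = 0.285714
(P2/P1)^exp - 1 = 4.62069^0.285714 - 1 = 0.548517
W = 12.9 * 1.4 / 0.4 * 8.314 * 321.15 / 29 * 0.548517 = 2280

2280 kW


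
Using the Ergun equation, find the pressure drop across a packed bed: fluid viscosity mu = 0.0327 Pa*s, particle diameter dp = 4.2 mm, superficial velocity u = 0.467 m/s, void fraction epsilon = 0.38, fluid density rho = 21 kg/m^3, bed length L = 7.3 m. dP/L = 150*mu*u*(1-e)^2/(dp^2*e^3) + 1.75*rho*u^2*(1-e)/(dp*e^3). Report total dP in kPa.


dp = 4.2 mm = 0.0042 m
Viscous term = 150*0.0327*0.467*(1-0.38)^2 / (0.0042^2*0.38^3) = 909683
Inertial term = 1.75*21*0.467^2*(1-0.38) / (0.0042*0.38^3) = 21561.7
dP/L = 909683 + 21561.7 = 931245 Pa/m
dP = 931245 * 7.3 / 1000 = 6798 kPa

6798 kPa


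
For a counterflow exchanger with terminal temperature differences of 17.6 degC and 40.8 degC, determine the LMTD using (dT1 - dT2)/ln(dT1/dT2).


LMTD = (dT1 - dT2) / ln(dT1/dT2)
= (17.6 - 40.8) / ln(17.6 / 40.8) = -23.2 / -0.840783 = 27.59

27.59 degC


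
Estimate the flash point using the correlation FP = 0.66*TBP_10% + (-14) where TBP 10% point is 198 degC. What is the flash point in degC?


FP = 0.66 * 198 + (-14) = 116.68

116.68 degC


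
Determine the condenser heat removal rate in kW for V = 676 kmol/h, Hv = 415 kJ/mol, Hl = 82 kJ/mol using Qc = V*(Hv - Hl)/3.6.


Qc = 676 * (415 - 82) / 3.6 = 676 * 333 / 3.6 = 62530

62530 kW


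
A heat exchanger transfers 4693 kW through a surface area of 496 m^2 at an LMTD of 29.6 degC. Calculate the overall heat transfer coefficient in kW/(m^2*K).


From Q = U*A*LMTD, U = Q / (A * LMTD)
U = 4693 / (496 * 29.6) = 4693 / 14681.6 = 0.3197

0.3197 kW/(m^2*K)


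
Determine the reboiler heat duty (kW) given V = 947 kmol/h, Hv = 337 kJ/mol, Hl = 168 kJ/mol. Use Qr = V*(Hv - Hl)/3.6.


Qr = 947 * (337 - 168) / 3.6 = 947 * 169 / 3.6 = 44460

44460 kW


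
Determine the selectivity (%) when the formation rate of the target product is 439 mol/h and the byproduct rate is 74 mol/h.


Selectivity = desired / (desired + undesired) * 100
Total products = 439 + 74 = 513 mol/h
S = 439 / 513 * 100
= 0.8558 * 100
= 85.58 %

85.58 %


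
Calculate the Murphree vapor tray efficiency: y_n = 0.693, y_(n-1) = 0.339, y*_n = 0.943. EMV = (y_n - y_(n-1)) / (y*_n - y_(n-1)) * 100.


Murphree vapor efficiency: EMV = (y_n - y_(n-1)) / (y*_n - y_(n-1)) * 100
EMV = (0.693 - 0.339) / (0.943 - 0.339) * 100 = 0.354 / 0.604 * 100 = 58.61

58.61 %


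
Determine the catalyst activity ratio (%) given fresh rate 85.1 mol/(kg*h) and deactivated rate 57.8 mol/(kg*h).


Activity (%) = (rate_used / rate_fresh) * 100
rate_used = 57.8, rate_fresh = 85.1
= (57.8 / 85.1) * 100
= 0.6792 * 100 = 67.92

67.92 %


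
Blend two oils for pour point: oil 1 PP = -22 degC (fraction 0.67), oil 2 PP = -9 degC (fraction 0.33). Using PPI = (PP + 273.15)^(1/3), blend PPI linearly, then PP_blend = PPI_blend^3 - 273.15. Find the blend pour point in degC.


PPI_1 = (-22 + 273.15)^(1/3) = 6.30925
PPI_2 = (-9 + 273.15)^(1/3) = 6.416283
PPI_blend = 0.67 * 6.30925 + 0.33 * 6.416283 = 6.344571
PP_blend = 6.344571^3 - 273.15 = 255.3917 - 273.15 = -17.76

-17.76 degC


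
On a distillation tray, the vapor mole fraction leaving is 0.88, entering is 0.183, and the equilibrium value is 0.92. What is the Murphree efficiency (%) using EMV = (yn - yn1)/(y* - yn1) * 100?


Murphree vapor efficiency: EMV = (y_n - y_(n-1)) / (y*_n - y_(n-1)) * 100
EMV = (0.88 - 0.183) / (0.92 - 0.183) * 100 = 0.697 / 0.737 * 100 = 94.57

94.57 %


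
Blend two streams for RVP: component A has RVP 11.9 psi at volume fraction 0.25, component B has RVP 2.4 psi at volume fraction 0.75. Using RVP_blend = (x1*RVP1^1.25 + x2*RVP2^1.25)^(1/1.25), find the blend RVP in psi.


Chevron index: RVP_blend = (sum xi*RVPi^1.25)^(1/1.25)
RVP^1.25 terms: 0.25 * 11.9^1.25 + 0.75 * 2.4^1.25 = 7.76593
RVP_blend = 7.76593^(1/1.25) = 5.154

5.154 psi


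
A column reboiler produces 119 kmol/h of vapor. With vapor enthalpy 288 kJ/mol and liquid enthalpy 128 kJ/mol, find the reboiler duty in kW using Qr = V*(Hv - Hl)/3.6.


Qr = 119 * (288 - 128) / 3.6 = 119 * 160 / 3.6 = 5289

5289 kW


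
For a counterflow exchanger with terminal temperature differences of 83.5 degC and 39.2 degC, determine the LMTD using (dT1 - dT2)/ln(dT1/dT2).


LMTD = (dT1 - dT2) / ln(dT1/dT2)
= (83.5 - 39.2) / ln(83.5 / 39.2) = 44.3 / 0.75617 = 58.58

58.58 degC


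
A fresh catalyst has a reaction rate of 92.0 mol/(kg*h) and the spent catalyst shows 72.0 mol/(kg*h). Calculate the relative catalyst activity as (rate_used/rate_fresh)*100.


Activity (%) = (rate_used / rate_fresh) * 100
rate_used = 72.0, rate_fresh = 92.0
= (72.0 / 92.0) * 100
= 0.7826 * 100 = 78.26

78.26 %


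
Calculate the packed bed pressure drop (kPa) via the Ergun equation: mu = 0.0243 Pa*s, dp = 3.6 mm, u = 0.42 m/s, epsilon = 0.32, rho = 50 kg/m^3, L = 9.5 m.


dp = 3.6 mm = 0.0036 m
Viscous term = 150*0.0243*0.42*(1-0.32)^2 / (0.0036^2*0.32^3) = 1666900
Inertial term = 1.75*50*0.42^2*(1-0.32) / (0.0036*0.32^3) = 88974
dP/L = 1666900 + 88974 = 1755870 Pa/m
dP = 1755870 * 9.5 / 1000 = 16680 kPa

16680 kPa


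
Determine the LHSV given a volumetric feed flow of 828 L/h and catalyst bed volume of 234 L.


LHSV = volumetric feed rate / catalyst volume
= 828 L/h / 234 L
= 3.538 h^-1

3.538 h^-1


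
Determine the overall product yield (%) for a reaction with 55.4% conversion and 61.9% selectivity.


Overall yield = conversion (%) * selectivity (%) / 100
Conversion = 55.4%, Selectivity = 61.9%
Y = 55.4 * 61.9 / 100
= 34.2926 %

34.2926 %


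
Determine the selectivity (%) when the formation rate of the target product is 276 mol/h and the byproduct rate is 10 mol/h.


Selectivity = desired / (desired + undesired) * 100
Total products = 276 + 10 = 286 mol/h
S = 276 / 286 * 100
= 0.9650 * 100
= 96.50 %

96.50 %


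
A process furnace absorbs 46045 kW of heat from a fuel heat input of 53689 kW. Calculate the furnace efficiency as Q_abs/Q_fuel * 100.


Furnace efficiency = Q_absorbed / Q_fuel * 100
= 46045 / 53689 * 100 = 85.76

85.76 %


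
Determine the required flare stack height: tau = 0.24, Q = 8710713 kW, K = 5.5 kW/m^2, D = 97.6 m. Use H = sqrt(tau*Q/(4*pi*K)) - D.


tau*Q/(4*pi*K) = 0.24 * 8710713 / (4 * pi * 5.5) = 30247.7
sqrt(30247.7) = 173.919
H = 173.919 - 97.6 = 76.32

76.32 m


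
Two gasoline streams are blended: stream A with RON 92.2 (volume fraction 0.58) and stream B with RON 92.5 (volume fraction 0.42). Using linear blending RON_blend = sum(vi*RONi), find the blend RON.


Linear blending: RON_blend = sum(vi * RONi)
Contribution 1: 0.58 * 92.2 = 53.476
Contribution 2: 0.42 * 92.5 = 38.85
RON_blend = 53.476 + 38.85 = 92.326

92.326


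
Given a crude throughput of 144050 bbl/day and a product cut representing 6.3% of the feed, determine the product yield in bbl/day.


Crude throughput = 144050 bbl/day
Fraction yield = 6.3%
yield = throughput * fraction / 100
yield = 144050 * 6.3 / 100 = 9075.15

9075.15 bbl/day


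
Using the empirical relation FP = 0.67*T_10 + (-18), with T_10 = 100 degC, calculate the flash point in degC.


FP = 0.67 * 100 + (-18) = 49

49 degC


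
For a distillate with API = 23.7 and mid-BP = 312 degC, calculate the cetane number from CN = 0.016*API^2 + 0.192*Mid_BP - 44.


CN = 0.016 * 23.7^2 + 0.192 * 312 - 44
CN = 8.98704 + 59.904 - 44 = 24.89104

24.89104


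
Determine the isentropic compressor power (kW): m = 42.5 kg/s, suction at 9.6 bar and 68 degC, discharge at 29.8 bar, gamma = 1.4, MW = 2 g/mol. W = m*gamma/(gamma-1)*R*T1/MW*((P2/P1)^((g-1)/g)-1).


Isentropic work: W = m*(gamma/(gamma-1))*(R*T1/MW)*((P2/P1)^((gamma-1)/gamma) - 1)
T1 = 68 + 273.15 = 341.15 K
Pressure ratio = 29.8 / 9.6 = 3.10417
Exponent = (1.4 - 1)/1.4 = 0.285714
(P2/P1)^exp - 1 = 3.10417^0.285714 - 1 = 0.382152
W = 42.5 * 1.4 / 0.4 * 8.314 * 341.15 / 2 * 0.382152 = 80620

80620 kW


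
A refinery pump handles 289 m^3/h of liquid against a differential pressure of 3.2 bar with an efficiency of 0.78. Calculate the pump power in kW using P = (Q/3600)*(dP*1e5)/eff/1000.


Q = 289 / 3600 = 0.0802778 m^3/s
P = 0.0802778 * (3.2 * 1e5) / 0.78 / 1000 = 32.93

32.93 kW


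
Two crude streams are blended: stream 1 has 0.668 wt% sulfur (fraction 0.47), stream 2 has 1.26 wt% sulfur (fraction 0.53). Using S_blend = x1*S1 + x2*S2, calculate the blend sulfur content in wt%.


Linear sulfur blending: S_blend = x1*S1 + x2*S2
Contribution 1: 0.47 * 0.668 = 0.31396 wt%
Contribution 2: 0.53 * 1.26 = 0.6678 wt%
S_blend = 0.31396 + 0.6678 = 0.98176

0.98176 wt%


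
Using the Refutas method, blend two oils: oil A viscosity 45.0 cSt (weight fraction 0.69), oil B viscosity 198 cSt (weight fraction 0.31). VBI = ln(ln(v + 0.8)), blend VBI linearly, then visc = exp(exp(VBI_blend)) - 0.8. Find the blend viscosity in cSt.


Refutas method: VBN_i = 14.534*ln(ln(visc_i + 0.8)) + 10.975, blended linearly by mass fraction; since VBN is linear in VBI_i = ln(ln(visc_i + 0.8)) and the fractions sum to 1, blend VBI directly: visc = exp(exp(VBI_blend)) - 0.8
VBI_1 = ln(ln(45.0 + 0.8)) = 1.34137
VBI_2 = ln(ln(198 + 0.8)) = 1.66625
VBI_blend = 0.69 * 1.34137 + 0.31 * 1.66625 = 1.44208
visc_blend = exp(exp(1.44208)) - 0.8 = 67.88

67.88 cSt


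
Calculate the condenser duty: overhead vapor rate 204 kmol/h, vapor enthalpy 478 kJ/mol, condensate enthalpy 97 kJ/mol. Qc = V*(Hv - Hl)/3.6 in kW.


Qc = 204 * (478 - 97) / 3.6 = 204 * 381 / 3.6 = 21590

21590 kW


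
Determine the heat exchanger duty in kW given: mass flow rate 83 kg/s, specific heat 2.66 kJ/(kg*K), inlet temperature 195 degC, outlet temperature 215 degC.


Q = m_dot * cp * delta_T
delta_T = 215 - 195 = 20 K
Q = 83 * 2.66 * 20
= 220.78 * 20
= 4415.6 kW

4415.6 kW


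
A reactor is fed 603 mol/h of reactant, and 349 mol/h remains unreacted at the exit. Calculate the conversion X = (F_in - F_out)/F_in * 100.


X = (F_in - F_out) / F_in * 100
Moles reacted = 603 - 349 = 254
X = 254 / 603 * 100
= 0.4212 * 100
= 42.12 %

42.12 %


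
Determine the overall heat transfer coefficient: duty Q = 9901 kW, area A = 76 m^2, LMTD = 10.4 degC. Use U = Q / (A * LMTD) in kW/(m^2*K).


From Q = U*A*LMTD, U = Q / (A * LMTD)
U = 9901 / (76 * 10.4) = 9901 / 790.4 = 12.53

12.53 kW/(m^2*K)


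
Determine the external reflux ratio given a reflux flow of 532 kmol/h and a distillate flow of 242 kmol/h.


Reflux ratio definition: R = L / D (liquid returned / distillate withdrawn)
L = 532 kmol/h, D = 242 kmol/h
R = 532 / 242 = 2.198

2.198


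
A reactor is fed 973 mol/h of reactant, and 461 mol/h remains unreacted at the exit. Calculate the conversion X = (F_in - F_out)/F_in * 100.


X = (F_in - F_out) / F_in * 100
Moles reacted = 973 - 461 = 512
X = 512 / 973 * 100
= 0.5262 * 100
= 52.62 %

52.62 %


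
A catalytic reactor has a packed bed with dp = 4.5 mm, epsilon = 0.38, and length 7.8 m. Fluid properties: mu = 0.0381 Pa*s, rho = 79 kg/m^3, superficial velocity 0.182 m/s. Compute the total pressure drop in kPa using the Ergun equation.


dp = 4.5 mm = 0.0045 m
Viscous term = 150*0.0381*0.182*(1-0.38)^2 / (0.0045^2*0.38^3) = 359828
Inertial term = 1.75*79*0.182^2*(1-0.38) / (0.0045*0.38^3) = 11498.4
dP/L = 359828 + 11498.4 = 371326 Pa/m
dP = 371326 * 7.8 / 1000 = 2896 kPa

2896 kPa


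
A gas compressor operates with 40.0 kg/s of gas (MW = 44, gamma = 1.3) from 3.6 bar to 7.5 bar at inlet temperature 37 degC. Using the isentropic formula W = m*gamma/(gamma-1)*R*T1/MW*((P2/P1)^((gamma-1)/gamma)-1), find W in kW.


Isentropic work: W = m*(gamma/(gamma-1))*(R*T1/MW)*((P2/P1)^((gamma-1)/gamma) - 1)
T1 = 37 + 273.15 = 310.15 K
Pressure ratio = 7.5 / 3.6 = 2.08333
Exponent = (1.3 - 1)/1.3 = 0.230769
(P2/P1)^exp - 1 = 2.08333^0.230769 - 1 = 0.184567
W = 40.0 * 1.3 / 0.3 * 8.314 * 310.15 / 44 * 0.184567 = 1875

1875 kW


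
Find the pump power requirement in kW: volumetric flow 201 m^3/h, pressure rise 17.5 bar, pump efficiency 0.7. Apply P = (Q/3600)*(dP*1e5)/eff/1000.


Q = 201 / 3600 = 0.0558333 m^3/s
P = 0.0558333 * (17.5 * 1e5) / 0.7 / 1000 = 139.6

139.6 kW


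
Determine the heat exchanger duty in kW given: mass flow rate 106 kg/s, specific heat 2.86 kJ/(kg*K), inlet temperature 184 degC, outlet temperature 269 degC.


Q = m_dot * cp * delta_T
delta_T = 269 - 184 = 85 K
Q = 106 * 2.86 * 85
= 303.16 * 85
= 25768.6 kW

25768.6 kW
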